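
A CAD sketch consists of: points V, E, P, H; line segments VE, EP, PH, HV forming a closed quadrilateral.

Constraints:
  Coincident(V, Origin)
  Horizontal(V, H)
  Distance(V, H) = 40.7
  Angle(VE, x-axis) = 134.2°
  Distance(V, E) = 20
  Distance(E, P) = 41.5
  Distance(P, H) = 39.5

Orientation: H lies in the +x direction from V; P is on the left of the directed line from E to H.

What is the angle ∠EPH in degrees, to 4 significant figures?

88.41°

Checks: |EP| = 41.50 ✓; |PH| = 39.50 ✓.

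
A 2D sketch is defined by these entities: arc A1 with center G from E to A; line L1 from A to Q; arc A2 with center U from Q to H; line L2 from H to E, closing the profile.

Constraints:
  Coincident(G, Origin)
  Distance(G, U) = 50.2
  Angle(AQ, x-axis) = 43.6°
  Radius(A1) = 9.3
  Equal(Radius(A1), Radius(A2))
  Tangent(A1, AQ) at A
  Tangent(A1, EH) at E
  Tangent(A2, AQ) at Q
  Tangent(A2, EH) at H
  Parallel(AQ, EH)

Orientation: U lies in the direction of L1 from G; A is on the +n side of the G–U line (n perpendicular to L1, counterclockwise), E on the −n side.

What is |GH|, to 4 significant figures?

51.05

The slot axis is L1's direction at 43.6°, so u = (cos 43.6°, sin 43.6°) = (0.7242, 0.6896) and n = (−sin 43.6°, cos 43.6°) = (-0.6896, 0.7242). G is at the origin and U lies 50.2 along u from G, so U = 50.2·u = (36.35, 34.62). Tangency of A1 to both parallel lines with radius 9.3 puts A and E at G ± 9.3·n: A = (-6.413, 6.735), E = (6.413, -6.735). Equal radii place Q and H the same way about U: Q = U + 9.3·n = (29.94, 41.35), H = U − 9.3·n = (42.77, 27.88). Then |GH| = |H − G| = 51.05.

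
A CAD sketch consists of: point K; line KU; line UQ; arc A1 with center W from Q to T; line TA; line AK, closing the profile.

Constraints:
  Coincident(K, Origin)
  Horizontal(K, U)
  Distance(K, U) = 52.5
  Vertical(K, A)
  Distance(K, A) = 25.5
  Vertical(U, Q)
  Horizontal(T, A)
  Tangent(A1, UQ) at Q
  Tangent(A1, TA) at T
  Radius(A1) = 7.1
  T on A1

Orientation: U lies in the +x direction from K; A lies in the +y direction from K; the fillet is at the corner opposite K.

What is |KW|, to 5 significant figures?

48.987

K is at the origin; KU is horizontal with |KU| = 52.5 and U on the +x side, so U = (52.500, 0.0000). K and A share the same x with |KA| = 25.5 and A on the +y side, so A = (0.0000, 25.500). The virtual corner opposite K is at (52.500, 25.500). Tangency of A1 to UQ means the radius WQ is perpendicular to UQ and A1 meets TA tangentially, so WT is at right angles to TA, with radius 7.1, so the center W sits 7.1 in from both sides at W = (45.400, 18.400). Then |KW| = |W − K| = 48.987.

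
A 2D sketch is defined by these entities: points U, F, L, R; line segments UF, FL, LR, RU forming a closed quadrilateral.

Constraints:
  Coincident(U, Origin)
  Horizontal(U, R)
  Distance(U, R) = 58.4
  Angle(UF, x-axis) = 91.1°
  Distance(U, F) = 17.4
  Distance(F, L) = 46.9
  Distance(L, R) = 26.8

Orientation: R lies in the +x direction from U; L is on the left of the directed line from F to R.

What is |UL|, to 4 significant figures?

51.91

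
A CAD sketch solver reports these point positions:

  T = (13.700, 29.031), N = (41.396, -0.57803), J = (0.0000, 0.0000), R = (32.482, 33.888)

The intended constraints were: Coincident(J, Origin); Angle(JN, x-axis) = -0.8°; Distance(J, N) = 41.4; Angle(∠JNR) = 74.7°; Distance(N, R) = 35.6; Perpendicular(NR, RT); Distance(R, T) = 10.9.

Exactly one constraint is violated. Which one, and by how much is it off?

Distance(R, T) = 10.9 — off by 8.50.

J = (0.00, 0.00) ✓; JN at -0.8000° ✓; |JN| = 41.40 ✓; ∠JNR = 74.70° ✓; |NR| = 35.60 ✓; ∠(NR, RT) = 90.00° ✓; |RT| = 19.40 ✗.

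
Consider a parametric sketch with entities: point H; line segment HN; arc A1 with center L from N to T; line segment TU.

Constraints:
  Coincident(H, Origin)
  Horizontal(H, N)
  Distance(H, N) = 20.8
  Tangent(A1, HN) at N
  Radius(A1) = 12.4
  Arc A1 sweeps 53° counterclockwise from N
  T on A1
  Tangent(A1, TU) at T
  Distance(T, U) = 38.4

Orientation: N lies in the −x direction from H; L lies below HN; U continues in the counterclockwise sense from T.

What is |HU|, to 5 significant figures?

64.525

H is at the origin; H and N share the same y with |HN| = 20.8 and N on the −x side, so N = (-20.800, 0.0000). The tangent condition forces LN to be normal to HN, so L = N + (0, -12.4) = (-20.800, -12.400). On A1, N sits at bearing 90° from L; a 53° counterclockwise sweep puts T at bearing 143°, so T = L + 12.4·(cos 143°, sin 143°) = (-30.703, -4.9375). The tangent condition forces LT to be normal to TU, so TU runs along (−sin 143°, cos 143°); with |TU| = 38.4, U = (-53.813, -35.605). Then |HU| = |U − H| = 64.525.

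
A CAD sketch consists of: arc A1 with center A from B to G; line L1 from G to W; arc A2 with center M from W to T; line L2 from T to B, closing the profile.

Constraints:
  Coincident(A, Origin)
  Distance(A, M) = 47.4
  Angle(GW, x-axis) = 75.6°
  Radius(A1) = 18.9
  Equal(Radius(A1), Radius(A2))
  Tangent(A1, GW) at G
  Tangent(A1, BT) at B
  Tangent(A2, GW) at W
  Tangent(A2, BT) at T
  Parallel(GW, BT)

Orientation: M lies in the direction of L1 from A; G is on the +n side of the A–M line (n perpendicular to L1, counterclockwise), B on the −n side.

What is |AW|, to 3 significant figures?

51.0

The slot axis is L1's direction at 75.6°, so u = (cos 75.6°, sin 75.6°) = (0.249, 0.969) and n = (−sin 75.6°, cos 75.6°) = (-0.969, 0.249). A is at the origin and M lies 47.4 along u from A, so M = 47.4·u = (11.8, 45.9). Tangency of A1 to both parallel lines with radius 18.9 puts G and B at A ± 18.9·n: G = (-18.3, 4.70), B = (18.3, -4.70). Equal radii place W and T the same way about M: W = M + 18.9·n = (-6.52, 50.6), T = M − 18.9·n = (30.1, 41.2). Then |AW| = |W − A| = 51.0.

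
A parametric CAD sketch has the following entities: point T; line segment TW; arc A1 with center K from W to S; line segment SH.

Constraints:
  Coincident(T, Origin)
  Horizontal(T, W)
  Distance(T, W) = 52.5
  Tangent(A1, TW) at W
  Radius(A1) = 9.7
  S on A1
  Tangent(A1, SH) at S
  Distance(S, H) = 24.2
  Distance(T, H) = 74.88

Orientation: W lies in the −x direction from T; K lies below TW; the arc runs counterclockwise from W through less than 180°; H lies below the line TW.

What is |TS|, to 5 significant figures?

62.226

T is at the origin; T and W share the same y with |TW| = 52.5 and W on the −x side, so W = (-52.500, 0.0000). Since A1 is tangent to TW there, KW ⟂ TW, so K = W + (0, -9.7) = (-52.500, -9.7000). Since KS ⟂ SH (tangency), |KH| = √(9.7² + 24.2²) = 26.072 regardless of where S sits on A1. So H lies on both circle(T, 74.88) and circle(K, 26.072); the below-TW intersection is H = (-68.473, -30.305). S is the foot of the tangent from H: S = (-61.827, -7.0360).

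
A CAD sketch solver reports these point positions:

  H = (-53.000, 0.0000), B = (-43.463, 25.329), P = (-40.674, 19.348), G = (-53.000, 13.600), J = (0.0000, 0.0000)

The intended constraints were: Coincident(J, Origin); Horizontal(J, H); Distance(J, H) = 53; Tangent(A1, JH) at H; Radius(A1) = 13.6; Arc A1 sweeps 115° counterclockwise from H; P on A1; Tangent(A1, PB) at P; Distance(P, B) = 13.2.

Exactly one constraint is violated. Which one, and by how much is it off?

Distance(P, B) = 13.2 — off by 6.60.

J = (0.00, 0.00) ✓; J.y = 0.00, H.y = 0.00 ✓; |JH| = 53.00 ✓; ∠(GH, HJ) = 90.00° ✓; |GH| = 13.60 ✓; bearing(G→P) − bearing(G→H) = 115.0° ✓; |GP| = 13.60 ✓; ∠(GP, PB) = 90.00° ✓; |PB| = 6.599 ✗.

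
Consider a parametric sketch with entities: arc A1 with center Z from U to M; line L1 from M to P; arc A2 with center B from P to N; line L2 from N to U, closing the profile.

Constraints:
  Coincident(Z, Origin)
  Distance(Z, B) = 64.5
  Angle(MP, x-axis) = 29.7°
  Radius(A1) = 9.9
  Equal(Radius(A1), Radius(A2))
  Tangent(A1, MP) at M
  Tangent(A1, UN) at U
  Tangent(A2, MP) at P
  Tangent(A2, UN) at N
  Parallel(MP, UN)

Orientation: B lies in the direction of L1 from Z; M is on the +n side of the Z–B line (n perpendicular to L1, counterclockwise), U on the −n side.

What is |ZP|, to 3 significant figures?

65.3

Tangency of A1 to both parallel lines with radius 9.9 puts M and U at Z ± 9.9·n: M = (-4.91, 8.60), U = (4.91, -8.60). Equal radii place P and N the same way about B: P = B + 9.9·n = (51.1, 40.6), N = B − 9.9·n = (60.9, 23.4). Then |ZP| = |P − Z| = 65.3.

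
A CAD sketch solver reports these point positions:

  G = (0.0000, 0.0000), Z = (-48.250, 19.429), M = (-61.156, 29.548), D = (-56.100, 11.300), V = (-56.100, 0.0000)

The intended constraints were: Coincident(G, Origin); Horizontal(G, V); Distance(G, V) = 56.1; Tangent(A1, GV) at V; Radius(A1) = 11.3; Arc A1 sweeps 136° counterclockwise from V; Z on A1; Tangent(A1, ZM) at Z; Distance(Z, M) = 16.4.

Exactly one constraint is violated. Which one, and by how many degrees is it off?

Tangent(A1, ZM) at Z — off by 5.90°.

G = (0.00, 0.00) ✓; G.y = 0.00, V.y = 0.00 ✓; |GV| = 56.10 ✓; ∠(DV, VG) = 90.00° ✓; |DV| = 11.30 ✓; bearing(D→Z) − bearing(D→V) = 136.0° ✓; |DZ| = 11.30 ✓; ∠(DZ, ZM) = 84.10° ✗; |ZM| = 16.40 ✓.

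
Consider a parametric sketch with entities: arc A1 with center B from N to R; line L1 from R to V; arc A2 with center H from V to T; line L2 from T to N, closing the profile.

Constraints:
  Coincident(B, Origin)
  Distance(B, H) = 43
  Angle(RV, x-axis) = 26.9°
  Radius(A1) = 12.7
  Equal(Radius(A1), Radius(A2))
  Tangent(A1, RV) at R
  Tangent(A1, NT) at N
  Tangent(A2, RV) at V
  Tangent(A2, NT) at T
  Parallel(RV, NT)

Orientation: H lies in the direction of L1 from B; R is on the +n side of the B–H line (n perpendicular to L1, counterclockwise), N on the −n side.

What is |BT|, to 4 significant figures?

44.84

The slot axis is L1's direction at 26.9°, so u = (cos 26.9°, sin 26.9°) = (0.8918, 0.4524) and n = (−sin 26.9°, cos 26.9°) = (-0.4524, 0.8918). B is at the origin and H lies 43.0 along u from B, so H = 43.0·u = (38.35, 19.45). Tangency of A1 to both parallel lines with radius 12.7 puts R and N at B ± 12.7·n: R = (-5.746, 11.33), N = (5.746, -11.33). Equal radii place V and T the same way about H: V = H + 12.7·n = (32.60, 30.78), T = H − 12.7·n = (44.09, 8.129). Then |BT| = |T − B| = 44.84.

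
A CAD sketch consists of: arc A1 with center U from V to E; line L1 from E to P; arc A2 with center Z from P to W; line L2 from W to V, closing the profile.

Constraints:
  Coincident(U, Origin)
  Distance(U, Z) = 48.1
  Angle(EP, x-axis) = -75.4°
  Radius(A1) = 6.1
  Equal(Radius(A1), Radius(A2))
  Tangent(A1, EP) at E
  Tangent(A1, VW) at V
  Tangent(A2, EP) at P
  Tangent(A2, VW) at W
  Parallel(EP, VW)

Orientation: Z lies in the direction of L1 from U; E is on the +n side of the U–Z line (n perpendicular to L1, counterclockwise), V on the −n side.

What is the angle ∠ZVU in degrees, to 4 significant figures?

82.77°

The slot axis is L1's direction at -75.4°, so u = (cos -75.4°, sin -75.4°) = (0.2521, -0.9677) and n = (−sin -75.4°, cos -75.4°) = (0.9677, 0.2521). U is at the origin and Z lies 48.1 along u from U, so Z = 48.1·u = (12.12, -46.55). Tangency of A1 to both parallel lines with radius 6.1 puts E and V at U ± 6.1·n: E = (5.903, 1.538), V = (-5.903, -1.538). Then cos ∠ZVU = VZ·VU / (|VZ||VU|), giving 82.77°.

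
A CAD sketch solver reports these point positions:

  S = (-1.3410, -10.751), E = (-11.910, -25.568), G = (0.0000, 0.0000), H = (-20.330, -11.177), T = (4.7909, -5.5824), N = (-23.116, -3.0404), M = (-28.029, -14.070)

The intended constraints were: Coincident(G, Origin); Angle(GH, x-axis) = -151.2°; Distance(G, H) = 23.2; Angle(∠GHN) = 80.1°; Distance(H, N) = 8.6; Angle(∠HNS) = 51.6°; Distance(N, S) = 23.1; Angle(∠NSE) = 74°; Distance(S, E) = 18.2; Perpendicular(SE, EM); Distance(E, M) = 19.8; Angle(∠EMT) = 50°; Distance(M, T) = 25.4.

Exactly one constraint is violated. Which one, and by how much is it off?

Distance(M, T) = 25.4 — off by 8.50.

G = (0.00, 0.00) ✓; GH at -151.2° ✓; |GH| = 23.20 ✓; ∠GHN = 80.10° ✓; |HN| = 8.600 ✓; ∠HNS = 51.60° ✓; |NS| = 23.10 ✓; ∠NSE = 74.00° ✓; |SE| = 18.20 ✓; ∠(SE, EM) = 90.00° ✓; |EM| = 19.80 ✓; ∠EMT = 50.00° ✓; |MT| = 33.90 ✗.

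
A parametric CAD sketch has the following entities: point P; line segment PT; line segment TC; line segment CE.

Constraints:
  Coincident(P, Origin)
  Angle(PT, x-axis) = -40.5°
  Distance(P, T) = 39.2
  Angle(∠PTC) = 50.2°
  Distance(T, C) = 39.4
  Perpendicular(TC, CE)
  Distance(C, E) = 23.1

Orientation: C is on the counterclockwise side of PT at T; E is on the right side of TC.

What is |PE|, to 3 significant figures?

55.1

P is at the origin; PT runs at -40.5° with length 39.2, so T = 39.2·(cos -40.5°, sin -40.5°) = (29.8, -25.5). ∠PTC = 50.2°, so TC runs at -40.5° + (180° − 50.2°) = 89.3° from the x-axis; with |TC| = 39.4, C = T + 39.4·(cos 89.3°, sin 89.3°) = (30.3, 13.9). TC is perpendicular to CE; with |CE| = 23.1 on the right of TC, E = C + 23.1·(1.00, -0.0122) = (53.4, 13.7). Then |PE| = |E − P| = 55.1.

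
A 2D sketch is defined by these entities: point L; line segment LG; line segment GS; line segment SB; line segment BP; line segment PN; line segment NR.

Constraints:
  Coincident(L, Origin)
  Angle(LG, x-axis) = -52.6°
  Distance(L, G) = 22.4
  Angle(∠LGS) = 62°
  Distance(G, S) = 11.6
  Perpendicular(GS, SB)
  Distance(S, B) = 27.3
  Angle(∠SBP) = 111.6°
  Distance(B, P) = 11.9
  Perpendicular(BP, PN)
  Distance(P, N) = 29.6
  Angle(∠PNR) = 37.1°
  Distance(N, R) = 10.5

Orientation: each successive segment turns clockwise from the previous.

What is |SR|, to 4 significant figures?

16.16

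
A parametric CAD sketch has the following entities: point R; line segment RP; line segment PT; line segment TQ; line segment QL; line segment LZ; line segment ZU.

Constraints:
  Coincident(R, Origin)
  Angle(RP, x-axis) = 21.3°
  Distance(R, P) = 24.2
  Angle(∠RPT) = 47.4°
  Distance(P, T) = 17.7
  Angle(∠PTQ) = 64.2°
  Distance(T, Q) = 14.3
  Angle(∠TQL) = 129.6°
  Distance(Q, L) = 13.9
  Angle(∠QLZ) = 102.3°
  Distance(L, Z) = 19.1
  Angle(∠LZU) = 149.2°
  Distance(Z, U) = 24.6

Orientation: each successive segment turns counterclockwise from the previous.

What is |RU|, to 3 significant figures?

49.9

R is at the origin; RP runs at 21.3° with length 24.2, so P = (22.5, 8.79). ∠RPT = 47.4° gives PT at 154° from the x-axis; with |PT| = 17.7, T = (6.65, 16.6). ∠PTQ = 64.2° gives TQ at -90.3° from the x-axis; with |TQ| = 14.3, Q = (6.58, 2.28). ∠TQL = 129.6° gives QL at -39.9° from the x-axis; with |QL| = 13.9, L = (17.2, -6.64). ∠QLZ = 102.3° gives LZ at 37.8° from the x-axis; with |LZ| = 19.1, Z = (32.3, 5.07). ∠LZU = 149.2° gives ZU at 68.6° from the x-axis; with |ZU| = 24.6, U = (41.3, 28.0). Then |RU| = |U − R| = 49.9.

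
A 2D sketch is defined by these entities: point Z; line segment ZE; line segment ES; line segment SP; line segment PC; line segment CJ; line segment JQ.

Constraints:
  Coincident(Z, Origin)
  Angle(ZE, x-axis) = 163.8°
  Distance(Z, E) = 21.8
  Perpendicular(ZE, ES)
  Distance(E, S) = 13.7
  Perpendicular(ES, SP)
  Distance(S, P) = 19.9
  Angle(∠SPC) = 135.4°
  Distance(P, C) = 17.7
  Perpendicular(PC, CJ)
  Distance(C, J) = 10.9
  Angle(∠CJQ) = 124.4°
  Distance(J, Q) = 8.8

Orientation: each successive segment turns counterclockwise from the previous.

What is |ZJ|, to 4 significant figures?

7.170

Z is at the origin; ZE runs at 163.8° with length 21.8, so E = (-20.93, 6.082). ZE is perpendicular to ES, so ES runs at -106.2°; with |ES| = 13.7, S = (-24.76, -7.074). ES is perpendicular to SP, so SP runs at -16.20°; with |SP| = 19.9, P = (-5.647, -12.63). ∠SPC = 135.4° gives PC at 28.40° from the x-axis; with |PC| = 17.7, C = (9.923, -4.207). The perpendicularity gives CJ at right angles to PC, so CJ runs at 118.4°; with |CJ| = 10.9, J = (4.739, 5.381). Then |ZJ| = |J − Z| = 7.170.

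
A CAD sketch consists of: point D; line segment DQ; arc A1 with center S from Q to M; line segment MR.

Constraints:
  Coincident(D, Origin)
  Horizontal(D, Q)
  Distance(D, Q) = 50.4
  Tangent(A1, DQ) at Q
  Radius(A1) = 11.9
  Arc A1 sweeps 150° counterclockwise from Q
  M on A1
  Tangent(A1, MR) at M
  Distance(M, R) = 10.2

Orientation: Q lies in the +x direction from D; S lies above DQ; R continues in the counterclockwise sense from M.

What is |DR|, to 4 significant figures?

54.80

D is at the origin; D and Q share the same y with |DQ| = 50.4 and Q on the +x side, so Q = (50.40, 0.000). The tangent condition forces SQ to be normal to DQ, so S = Q + (0, 11.9) = (50.40, 11.90). On A1, Q sits at bearing -90° from S; a 150° counterclockwise sweep puts M at bearing 60°, so M = S + 11.9·(cos 60°, sin 60°) = (56.35, 22.21). Tangency of A1 to MR means the radius SM is perpendicular to MR, so MR runs along (−sin 60°, cos 60°); with |MR| = 10.2, R = (47.52, 27.31). Then |DR| = |R − D| = 54.80.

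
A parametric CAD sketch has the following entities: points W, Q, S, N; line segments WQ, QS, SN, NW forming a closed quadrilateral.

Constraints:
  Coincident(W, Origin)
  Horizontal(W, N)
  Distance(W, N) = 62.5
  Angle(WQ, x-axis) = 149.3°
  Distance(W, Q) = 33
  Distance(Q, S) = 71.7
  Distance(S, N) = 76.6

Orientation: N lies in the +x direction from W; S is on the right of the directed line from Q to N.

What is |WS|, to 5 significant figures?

47.869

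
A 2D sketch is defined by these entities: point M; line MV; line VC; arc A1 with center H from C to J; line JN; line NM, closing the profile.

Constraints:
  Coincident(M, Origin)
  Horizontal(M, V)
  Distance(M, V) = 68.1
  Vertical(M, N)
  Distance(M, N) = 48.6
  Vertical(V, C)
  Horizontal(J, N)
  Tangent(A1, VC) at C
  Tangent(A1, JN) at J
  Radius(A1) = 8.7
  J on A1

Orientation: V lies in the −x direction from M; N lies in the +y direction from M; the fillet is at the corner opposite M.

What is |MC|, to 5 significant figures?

78.928

The virtual corner opposite M is at (-68.100, 48.600). A1 meets VC tangentially, so HC is at right angles to VC and since A1 is tangent to JN there, HJ ⟂ JN, with radius 8.7, so the center H sits 8.7 in from both sides at H = (-59.400, 39.900). That places the tangent points at C = (-68.100, 39.900) on VC and J = (-59.400, 48.600) on JN. Then |MC| = |C − M| = 78.928.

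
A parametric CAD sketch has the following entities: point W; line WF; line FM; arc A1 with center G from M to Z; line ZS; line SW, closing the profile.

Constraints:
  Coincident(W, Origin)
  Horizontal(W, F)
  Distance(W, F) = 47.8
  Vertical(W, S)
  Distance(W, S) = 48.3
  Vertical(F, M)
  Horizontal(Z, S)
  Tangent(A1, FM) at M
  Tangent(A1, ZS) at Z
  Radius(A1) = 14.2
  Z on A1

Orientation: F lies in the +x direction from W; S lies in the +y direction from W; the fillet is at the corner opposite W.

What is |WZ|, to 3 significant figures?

58.8

W is at the origin; W and F share the same y with |WF| = 47.8 and F on the +x side, so F = (47.8, 0.00). WS is vertical with |WS| = 48.3 and S on the +y side, so S = (0.00, 48.3). The virtual corner opposite W is at (47.8, 48.3). Since A1 is tangent to FM there, GM ⟂ FM and the tangent condition forces GZ to be normal to ZS, with radius 14.2, so the center G sits 14.2 in from both sides at G = (33.6, 34.1). That places the tangent points at M = (47.8, 34.1) on FM and Z = (33.6, 48.3) on ZS. Then |WZ| = |Z − W| = 58.8.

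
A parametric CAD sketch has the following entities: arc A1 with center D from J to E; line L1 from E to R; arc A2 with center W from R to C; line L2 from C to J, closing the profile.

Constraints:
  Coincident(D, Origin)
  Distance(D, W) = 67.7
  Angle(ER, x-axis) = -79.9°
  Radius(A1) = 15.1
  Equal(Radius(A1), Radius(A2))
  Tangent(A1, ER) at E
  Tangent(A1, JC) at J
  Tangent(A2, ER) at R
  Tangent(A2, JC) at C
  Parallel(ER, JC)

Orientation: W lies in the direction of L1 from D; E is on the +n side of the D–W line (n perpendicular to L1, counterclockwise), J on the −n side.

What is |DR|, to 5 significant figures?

69.364

Tangency of A1 to both parallel lines with radius 15.1 puts E and J at D ± 15.1·n: E = (14.866, 2.6480), J = (-14.866, -2.6480). Equal radii place R and C the same way about W: R = W + 15.1·n = (26.738, -64.003), C = W − 15.1·n = (-2.9937, -69.299). Then |DR| = |R − D| = 69.364.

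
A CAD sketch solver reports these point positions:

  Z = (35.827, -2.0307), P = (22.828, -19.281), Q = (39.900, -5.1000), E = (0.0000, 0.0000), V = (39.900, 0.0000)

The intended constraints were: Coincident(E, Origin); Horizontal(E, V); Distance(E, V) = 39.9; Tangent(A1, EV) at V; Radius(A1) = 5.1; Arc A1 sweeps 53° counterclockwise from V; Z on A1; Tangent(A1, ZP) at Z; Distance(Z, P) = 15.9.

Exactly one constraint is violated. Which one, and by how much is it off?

Distance(Z, P) = 15.9 — off by 5.70.

E = (0.00, 0.00) ✓; E.y = 0.00, V.y = 0.00 ✓; |EV| = 39.90 ✓; ∠(QV, VE) = 90.00° ✓; |QV| = 5.100 ✓; bearing(Q→Z) − bearing(Q→V) = 53.00° ✓; |QZ| = 5.100 ✓; ∠(QZ, ZP) = 90.00° ✓; |ZP| = 21.60 ✗.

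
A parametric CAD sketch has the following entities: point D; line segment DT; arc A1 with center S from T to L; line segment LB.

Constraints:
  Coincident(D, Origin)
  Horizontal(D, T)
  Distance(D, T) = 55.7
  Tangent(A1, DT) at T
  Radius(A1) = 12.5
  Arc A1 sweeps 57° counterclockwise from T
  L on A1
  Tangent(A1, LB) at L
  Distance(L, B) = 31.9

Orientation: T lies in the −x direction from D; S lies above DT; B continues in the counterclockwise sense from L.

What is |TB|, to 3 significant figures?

42.8

On A1, T sits at bearing -90° from S; a 57° counterclockwise sweep puts L at bearing -33°, so L = S + 12.5·(cos -33°, sin -33°) = (-45.2, 5.69). A1 meets LB tangentially, so SL is at right angles to LB, so LB runs along (−sin -33°, cos -33°); with |LB| = 31.9, B = (-27.8, 32.4). Then |TB| = |B − T| = 42.8.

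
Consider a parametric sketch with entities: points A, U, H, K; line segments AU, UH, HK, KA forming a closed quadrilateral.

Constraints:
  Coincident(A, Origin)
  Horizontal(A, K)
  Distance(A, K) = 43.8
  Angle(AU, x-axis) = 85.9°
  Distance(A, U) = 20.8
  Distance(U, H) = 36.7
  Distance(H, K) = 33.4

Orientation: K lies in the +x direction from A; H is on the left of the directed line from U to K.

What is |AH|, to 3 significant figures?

48.7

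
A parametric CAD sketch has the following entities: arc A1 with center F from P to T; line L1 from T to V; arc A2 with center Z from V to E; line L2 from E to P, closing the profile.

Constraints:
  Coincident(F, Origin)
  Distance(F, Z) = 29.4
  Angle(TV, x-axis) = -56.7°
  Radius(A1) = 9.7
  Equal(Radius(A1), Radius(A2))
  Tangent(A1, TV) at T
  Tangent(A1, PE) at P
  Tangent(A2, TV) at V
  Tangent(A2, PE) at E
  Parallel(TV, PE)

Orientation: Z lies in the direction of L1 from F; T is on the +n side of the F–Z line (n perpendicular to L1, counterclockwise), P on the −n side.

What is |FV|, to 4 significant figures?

30.96

Tangency of A1 to both parallel lines with radius 9.7 puts T and P at F ± 9.7·n: T = (8.107, 5.326), P = (-8.107, -5.326). Equal radii place V and E the same way about Z: V = Z + 9.7·n = (24.25, -19.25), E = Z − 9.7·n = (8.034, -29.90). Then |FV| = |V − F| = 30.96.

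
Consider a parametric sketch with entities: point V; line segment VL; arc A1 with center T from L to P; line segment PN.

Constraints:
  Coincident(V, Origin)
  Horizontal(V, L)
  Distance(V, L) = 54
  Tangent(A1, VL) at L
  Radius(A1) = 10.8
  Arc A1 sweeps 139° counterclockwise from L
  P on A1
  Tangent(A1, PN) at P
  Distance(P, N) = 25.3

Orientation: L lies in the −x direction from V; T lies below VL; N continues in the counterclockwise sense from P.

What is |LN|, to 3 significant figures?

37.5

V is at the origin; VL is horizontal with |VL| = 54.0 and L on the −x side, so L = (-54.0, 0.00). Tangency of A1 to VL means the radius TL is perpendicular to VL, so T = L + (0, -10.8) = (-54.0, -10.8). On A1, L sits at bearing 90° from T; a 139° counterclockwise sweep puts P at bearing 229°, so P = T + 10.8·(cos 229°, sin 229°) = (-61.1, -19.0). Tangency of A1 to PN means the radius TP is perpendicular to PN, so PN runs along (−sin 229°, cos 229°); with |PN| = 25.3, N = (-42.0, -35.5). Then |LN| = |N − L| = 37.5.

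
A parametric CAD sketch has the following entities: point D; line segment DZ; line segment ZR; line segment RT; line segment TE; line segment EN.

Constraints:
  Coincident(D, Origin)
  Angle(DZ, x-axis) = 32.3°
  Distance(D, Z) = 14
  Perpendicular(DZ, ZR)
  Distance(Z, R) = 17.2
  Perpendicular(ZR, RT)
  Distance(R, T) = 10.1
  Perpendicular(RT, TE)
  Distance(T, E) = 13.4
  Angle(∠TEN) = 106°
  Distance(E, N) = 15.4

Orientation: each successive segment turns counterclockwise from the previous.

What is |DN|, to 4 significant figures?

18.71

D is at the origin; DZ runs at 32.3° with length 14.0, so Z = (11.83, 7.481). DZ is perpendicular to ZR, so ZR runs at 122.3°; with |ZR| = 17.2, R = (2.643, 22.02). The perpendicularity gives RT at right angles to ZR, so RT runs at -147.7°; with |RT| = 10.1, T = (-5.894, 16.62). RT ⟂ TE, so TE runs at -57.70°; with |TE| = 13.4, E = (1.266, 5.296). ∠TEN = 106.0° gives EN at 16.30° from the x-axis; with |EN| = 15.4, N = (16.05, 9.618). Then |DN| = |N − D| = 18.71.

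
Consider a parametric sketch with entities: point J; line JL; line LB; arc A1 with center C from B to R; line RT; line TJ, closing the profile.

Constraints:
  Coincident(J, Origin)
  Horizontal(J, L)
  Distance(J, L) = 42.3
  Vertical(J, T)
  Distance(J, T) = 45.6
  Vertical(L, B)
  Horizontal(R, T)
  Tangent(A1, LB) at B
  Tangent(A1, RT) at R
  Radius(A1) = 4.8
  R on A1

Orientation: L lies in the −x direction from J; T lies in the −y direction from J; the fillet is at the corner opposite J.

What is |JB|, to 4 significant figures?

58.77

J is at the origin; JL is horizontal with |JL| = 42.3 and L on the −x side, so L = (-42.30, 0.000). J and T share the same x with |JT| = 45.6 and T on the −y side, so T = (0.000, -45.60). The virtual corner opposite J is at (-42.30, -45.60). Since A1 is tangent to LB there, CB ⟂ LB and tangency of A1 to RT means the radius CR is perpendicular to RT, with radius 4.8, so the center C sits 4.8 in from both sides at C = (-37.50, -40.80). That places the tangent points at B = (-42.30, -40.80) on LB and R = (-37.50, -45.60) on RT. Then |JB| = |B − J| = 58.77.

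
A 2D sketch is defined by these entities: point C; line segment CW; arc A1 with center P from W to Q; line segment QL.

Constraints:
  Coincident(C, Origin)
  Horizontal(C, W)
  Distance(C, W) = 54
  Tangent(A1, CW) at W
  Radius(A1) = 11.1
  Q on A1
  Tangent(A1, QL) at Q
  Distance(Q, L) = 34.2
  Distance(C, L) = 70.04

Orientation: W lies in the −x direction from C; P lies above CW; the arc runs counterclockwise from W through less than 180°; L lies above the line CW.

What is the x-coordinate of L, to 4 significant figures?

-51.93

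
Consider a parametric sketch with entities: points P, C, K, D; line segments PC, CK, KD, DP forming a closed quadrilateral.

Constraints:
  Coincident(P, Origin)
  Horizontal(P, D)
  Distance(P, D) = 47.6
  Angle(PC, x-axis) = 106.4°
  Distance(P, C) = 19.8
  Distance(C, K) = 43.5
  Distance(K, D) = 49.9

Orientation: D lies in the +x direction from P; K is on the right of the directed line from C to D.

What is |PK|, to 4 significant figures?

23.80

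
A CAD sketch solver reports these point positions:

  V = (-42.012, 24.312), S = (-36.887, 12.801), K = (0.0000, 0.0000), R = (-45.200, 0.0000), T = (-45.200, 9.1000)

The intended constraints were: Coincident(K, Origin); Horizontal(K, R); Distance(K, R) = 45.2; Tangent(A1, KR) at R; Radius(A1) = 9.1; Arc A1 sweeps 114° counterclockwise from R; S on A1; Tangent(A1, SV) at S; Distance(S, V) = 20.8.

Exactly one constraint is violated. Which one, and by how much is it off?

Distance(S, V) = 20.8 — off by 8.20.

K = (0.00, 0.00) ✓; K.y = 0.00, R.y = 0.00 ✓; |KR| = 45.20 ✓; ∠(TR, RK) = 90.00° ✓; |TR| = 9.100 ✓; bearing(T→S) − bearing(T→R) = 114.0° ✓; |TS| = 9.100 ✓; ∠(TS, SV) = 90.00° ✓; |SV| = 12.60 ✗.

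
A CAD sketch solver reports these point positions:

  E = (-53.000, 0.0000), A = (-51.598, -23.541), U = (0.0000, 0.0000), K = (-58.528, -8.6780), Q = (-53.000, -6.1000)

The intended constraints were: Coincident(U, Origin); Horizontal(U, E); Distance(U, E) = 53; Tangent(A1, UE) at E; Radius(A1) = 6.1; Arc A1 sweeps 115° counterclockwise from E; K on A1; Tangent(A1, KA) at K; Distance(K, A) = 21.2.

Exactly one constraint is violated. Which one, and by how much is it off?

Distance(K, A) = 21.2 — off by 4.80.

U = (0.00, 0.00) ✓; U.y = 0.00, E.y = 0.00 ✓; |UE| = 53.00 ✓; ∠(QE, EU) = 90.00° ✓; |QE| = 6.100 ✓; bearing(Q→K) − bearing(Q→E) = 115.0° ✓; |QK| = 6.100 ✓; ∠(QK, KA) = 90.00° ✓; |KA| = 16.40 ✗.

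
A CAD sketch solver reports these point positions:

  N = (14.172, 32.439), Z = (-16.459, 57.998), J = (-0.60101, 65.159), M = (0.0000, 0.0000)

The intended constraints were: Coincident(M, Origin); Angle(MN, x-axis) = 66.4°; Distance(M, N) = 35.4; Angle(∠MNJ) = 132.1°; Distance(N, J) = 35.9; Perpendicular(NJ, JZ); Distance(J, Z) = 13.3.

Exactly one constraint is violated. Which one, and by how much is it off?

Distance(J, Z) = 13.3 — off by 4.10.

M = (0.00, 0.00) ✓; MN at 66.40° ✓; |MN| = 35.40 ✓; ∠MNJ = 132.1° ✓; |NJ| = 35.90 ✓; ∠(NJ, JZ) = 90.00° ✓; |JZ| = 17.40 ✗.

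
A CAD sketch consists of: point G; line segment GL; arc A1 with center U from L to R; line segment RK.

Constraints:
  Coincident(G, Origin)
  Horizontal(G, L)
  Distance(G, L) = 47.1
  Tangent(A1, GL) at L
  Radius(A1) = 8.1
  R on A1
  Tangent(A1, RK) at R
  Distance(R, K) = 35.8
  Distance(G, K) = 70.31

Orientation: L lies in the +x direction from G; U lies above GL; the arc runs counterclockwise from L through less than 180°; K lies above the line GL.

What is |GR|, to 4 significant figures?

55.80

Checks: |UL| = 8.100 ✓; |UR| = 8.100 ✓; ∠(UR, RK) = 90.00° ✓; |RK| = 35.80 ✓; |GK| = 70.31 ✓.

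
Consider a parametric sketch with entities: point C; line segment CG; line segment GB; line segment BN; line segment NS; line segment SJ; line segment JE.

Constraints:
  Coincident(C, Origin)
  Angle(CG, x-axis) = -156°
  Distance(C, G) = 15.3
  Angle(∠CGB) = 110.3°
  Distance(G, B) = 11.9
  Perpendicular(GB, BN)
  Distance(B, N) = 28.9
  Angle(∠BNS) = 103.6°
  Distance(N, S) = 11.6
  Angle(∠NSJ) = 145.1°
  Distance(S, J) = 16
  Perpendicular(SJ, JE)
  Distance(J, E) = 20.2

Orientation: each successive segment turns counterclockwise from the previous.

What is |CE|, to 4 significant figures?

7.534

∠NSJ = 145.1° gives SJ at 115.0° from the x-axis; with |SJ| = 16.0, J = (10.86, 9.695). SJ is perpendicular to JE, so JE runs at -155.0°; with |JE| = 20.2, E = (-7.444, 1.158). Then |CE| = |E − C| = 7.534.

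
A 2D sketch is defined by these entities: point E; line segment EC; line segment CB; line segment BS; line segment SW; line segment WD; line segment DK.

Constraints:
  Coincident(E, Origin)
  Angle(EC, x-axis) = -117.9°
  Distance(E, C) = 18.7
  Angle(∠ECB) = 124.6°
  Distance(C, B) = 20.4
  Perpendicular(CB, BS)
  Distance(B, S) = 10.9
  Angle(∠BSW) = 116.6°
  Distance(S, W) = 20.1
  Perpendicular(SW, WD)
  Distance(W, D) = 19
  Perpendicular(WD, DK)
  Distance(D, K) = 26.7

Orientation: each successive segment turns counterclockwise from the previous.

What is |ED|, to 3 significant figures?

13.3

∠BSW = 116.6° gives SW at 90.9° from the x-axis; with |SW| = 20.1, W = (10.0, -9.49). SW is perpendicular to WD, so WD runs at -179°; with |WD| = 19.0, D = (-8.98, -9.79). Then |ED| = |D − E| = 13.3.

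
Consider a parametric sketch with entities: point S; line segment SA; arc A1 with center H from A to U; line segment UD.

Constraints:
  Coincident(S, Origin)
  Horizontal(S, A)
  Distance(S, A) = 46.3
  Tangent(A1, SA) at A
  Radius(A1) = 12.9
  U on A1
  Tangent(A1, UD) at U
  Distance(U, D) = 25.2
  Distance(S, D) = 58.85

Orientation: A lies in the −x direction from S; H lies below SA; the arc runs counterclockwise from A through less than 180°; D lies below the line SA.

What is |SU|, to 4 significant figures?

60.37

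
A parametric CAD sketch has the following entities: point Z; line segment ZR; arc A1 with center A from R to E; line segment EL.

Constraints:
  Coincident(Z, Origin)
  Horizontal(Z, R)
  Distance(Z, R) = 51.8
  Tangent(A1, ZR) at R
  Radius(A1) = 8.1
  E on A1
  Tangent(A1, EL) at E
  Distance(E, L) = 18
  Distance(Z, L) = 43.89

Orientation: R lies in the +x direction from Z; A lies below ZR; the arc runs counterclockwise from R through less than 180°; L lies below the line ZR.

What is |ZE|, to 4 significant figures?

44.53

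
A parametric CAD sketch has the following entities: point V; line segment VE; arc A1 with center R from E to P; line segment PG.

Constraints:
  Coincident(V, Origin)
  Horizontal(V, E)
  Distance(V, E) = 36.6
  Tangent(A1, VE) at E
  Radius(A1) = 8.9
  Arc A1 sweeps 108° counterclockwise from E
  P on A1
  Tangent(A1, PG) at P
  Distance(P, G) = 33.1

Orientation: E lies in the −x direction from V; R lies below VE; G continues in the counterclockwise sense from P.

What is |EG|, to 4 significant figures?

43.17

V is at the origin; VE is horizontal with |VE| = 36.6 and E on the −x side, so E = (-36.60, 0.000). A1 meets VE tangentially, so RE is at right angles to VE, so R = E + (0, -8.9) = (-36.60, -8.900). On A1, E sits at bearing 90° from R; a 108° counterclockwise sweep puts P at bearing 198°, so P = R + 8.9·(cos 198°, sin 198°) = (-45.06, -11.65). Tangency of A1 to PG means the radius RP is perpendicular to PG, so PG runs along (−sin 198°, cos 198°); with |PG| = 33.1, G = (-34.84, -43.13). Then |EG| = |G − E| = 43.17.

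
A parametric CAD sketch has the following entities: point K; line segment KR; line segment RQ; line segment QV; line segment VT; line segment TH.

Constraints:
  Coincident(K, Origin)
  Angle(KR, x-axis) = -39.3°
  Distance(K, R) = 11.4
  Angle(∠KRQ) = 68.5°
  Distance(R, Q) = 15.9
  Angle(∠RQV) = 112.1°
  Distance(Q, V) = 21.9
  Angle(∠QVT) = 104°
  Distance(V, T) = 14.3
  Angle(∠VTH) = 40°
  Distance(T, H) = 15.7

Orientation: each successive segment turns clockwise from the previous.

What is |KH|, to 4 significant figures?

12.51

K is at the origin; KR runs at -39.3° with length 11.4, so R = (8.822, -7.221). ∠KRQ = 68.5° gives RQ at -150.8° from the x-axis; with |RQ| = 15.9, Q = (-5.058, -14.98). ∠RQV = 112.1° gives QV at 141.3° from the x-axis; with |QV| = 21.9, V = (-22.15, -1.285). ∠QVT = 104.0° gives VT at 65.30° from the x-axis; with |VT| = 14.3, T = (-16.17, 11.71). ∠VTH = 40.0° gives TH at -74.70° from the x-axis; with |TH| = 15.7, H = (-12.03, -3.437). Then |KH| = |H − K| = 12.51.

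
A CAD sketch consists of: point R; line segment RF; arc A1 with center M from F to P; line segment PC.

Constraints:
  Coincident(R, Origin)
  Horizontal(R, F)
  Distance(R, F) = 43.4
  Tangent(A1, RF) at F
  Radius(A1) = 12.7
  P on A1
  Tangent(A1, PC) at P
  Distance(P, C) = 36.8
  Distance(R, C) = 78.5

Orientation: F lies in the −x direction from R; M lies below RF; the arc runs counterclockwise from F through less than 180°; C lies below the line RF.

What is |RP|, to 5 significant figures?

56.697

Checks: R = (0.00, 0.00) ✓; |MP| = 12.70 ✓; ∠(MP, PC) = 90.00° ✓; |PC| = 36.80 ✓; |RC| = 78.50 ✓.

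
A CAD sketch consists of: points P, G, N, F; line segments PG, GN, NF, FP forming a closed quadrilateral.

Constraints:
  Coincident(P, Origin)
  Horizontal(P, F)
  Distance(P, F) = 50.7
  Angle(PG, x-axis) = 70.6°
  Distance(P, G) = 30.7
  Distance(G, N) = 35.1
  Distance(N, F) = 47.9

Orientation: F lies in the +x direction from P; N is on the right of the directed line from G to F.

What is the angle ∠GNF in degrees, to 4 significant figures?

71.85°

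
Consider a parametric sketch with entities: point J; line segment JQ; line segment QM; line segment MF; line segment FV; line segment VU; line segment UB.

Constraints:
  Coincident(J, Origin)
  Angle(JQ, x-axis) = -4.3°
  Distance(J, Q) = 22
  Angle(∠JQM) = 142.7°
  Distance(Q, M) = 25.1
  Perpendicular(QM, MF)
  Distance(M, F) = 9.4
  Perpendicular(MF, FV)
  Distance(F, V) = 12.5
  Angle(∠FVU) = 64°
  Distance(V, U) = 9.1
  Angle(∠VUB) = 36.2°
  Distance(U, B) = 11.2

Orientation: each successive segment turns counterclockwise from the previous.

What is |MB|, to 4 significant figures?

13.88

J is at the origin; JQ runs at -4.3° with length 22.0, so Q = (21.94, -1.650). ∠JQM = 142.7° gives QM at 33.00° from the x-axis; with |QM| = 25.1, M = (42.99, 12.02). The perpendicularity gives MF at right angles to QM, so MF runs at 123.0°; with |MF| = 9.4, F = (37.87, 19.90). MF is perpendicular to FV, so FV runs at -147.0°; with |FV| = 12.5, V = (27.39, 13.10). ∠FVU = 64.0° gives VU at -31.00° from the x-axis; with |VU| = 9.1, U = (35.19, 8.410). ∠VUB = 36.2° gives UB at 112.8° from the x-axis; with |UB| = 11.2, B = (30.85, 18.73). Then |MB| = |B − M| = 13.88.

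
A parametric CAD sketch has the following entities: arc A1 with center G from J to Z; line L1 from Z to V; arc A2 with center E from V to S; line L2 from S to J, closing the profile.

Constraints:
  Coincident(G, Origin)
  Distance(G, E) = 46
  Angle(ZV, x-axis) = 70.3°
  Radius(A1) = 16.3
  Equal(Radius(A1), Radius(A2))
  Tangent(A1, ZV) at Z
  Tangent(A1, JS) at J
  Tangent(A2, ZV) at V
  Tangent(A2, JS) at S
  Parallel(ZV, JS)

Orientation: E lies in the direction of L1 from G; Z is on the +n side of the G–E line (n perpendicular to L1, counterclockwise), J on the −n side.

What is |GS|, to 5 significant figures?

48.803

Tangency of A1 to both parallel lines with radius 16.3 puts Z and J at G ± 16.3·n: Z = (-15.346, 5.4947), J = (15.346, -5.4947). Equal radii place V and S the same way about E: V = E + 16.3·n = (0.16041, 48.802), S = E − 16.3·n = (30.852, 37.813). Then |GS| = |S − G| = 48.803.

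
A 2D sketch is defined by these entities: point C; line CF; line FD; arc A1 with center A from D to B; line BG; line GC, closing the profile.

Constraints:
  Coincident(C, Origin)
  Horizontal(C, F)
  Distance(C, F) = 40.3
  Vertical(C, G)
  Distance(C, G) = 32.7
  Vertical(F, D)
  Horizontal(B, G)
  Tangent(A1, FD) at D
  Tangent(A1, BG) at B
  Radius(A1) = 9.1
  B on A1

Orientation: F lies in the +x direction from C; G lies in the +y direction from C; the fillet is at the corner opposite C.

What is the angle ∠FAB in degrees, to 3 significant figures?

159°

C is at the origin; CF is horizontal with |CF| = 40.3 and F on the +x side, so F = (40.3, 0.00). C and G share the same x with |CG| = 32.7 and G on the +y side, so G = (0.00, 32.7). The virtual corner opposite C is at (40.3, 32.7). The tangent condition forces AD to be normal to FD and A1 meets BG tangentially, so AB is at right angles to BG, with radius 9.1, so the center A sits 9.1 in from both sides at A = (31.2, 23.6). That places the tangent points at D = (40.3, 23.6) on FD and B = (31.2, 32.7) on BG. Then cos ∠FAB = AF·AB / (|AF||AB|), giving 159°.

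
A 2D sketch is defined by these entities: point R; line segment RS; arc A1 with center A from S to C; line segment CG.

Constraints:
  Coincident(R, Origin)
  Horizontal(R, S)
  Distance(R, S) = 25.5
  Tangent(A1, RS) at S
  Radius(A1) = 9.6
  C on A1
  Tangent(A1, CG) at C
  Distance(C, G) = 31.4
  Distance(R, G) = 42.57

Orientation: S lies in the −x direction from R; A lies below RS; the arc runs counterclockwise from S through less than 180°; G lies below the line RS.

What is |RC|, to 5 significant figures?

36.526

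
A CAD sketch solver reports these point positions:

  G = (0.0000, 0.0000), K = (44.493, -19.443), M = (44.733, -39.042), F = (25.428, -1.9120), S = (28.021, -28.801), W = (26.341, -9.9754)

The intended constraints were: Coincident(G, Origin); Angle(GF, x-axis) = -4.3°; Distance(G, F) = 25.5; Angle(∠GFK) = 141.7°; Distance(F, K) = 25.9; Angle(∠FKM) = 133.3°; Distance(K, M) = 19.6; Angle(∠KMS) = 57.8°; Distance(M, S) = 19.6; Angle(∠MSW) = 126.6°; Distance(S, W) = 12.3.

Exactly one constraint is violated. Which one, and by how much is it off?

Distance(S, W) = 12.3 — off by 6.60.

G = (0.00, 0.00) ✓; GF at -4.300° ✓; |GF| = 25.50 ✓; ∠GFK = 141.7° ✓; |FK| = 25.90 ✓; ∠FKM = 133.3° ✓; |KM| = 19.60 ✓; ∠KMS = 57.80° ✓; |MS| = 19.60 ✓; ∠MSW = 126.6° ✓; |SW| = 18.90 ✗.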